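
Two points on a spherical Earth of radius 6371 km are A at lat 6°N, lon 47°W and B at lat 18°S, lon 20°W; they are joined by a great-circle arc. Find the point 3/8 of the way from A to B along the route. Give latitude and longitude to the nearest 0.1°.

≈ lat 3.1°S, lon 37.1°W

Convert each endpoint to a unit vector on the sphere (x = cos φ cos λ, y = cos φ sin λ, z = sin φ).
The central angle between the endpoints is δ = arccos(p₁·p₂) ≈ 0.626 rad (35.9°).
Interpolate at f = 3/8 with slerp weights a = sin((1−f)δ)/sin δ ≈ 0.651, b = sin(fδ)/sin δ ≈ 0.397.
p = a·p₁ + b·p₂ ≈ (0.796, -0.603, -0.055); φ = arcsin(p_z) ≈ -3.13°, λ = atan2(p_y, p_x) ≈ -37.12°.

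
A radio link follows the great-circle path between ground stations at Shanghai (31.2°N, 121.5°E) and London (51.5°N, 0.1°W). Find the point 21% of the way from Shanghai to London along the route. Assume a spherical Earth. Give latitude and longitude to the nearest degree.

≈ (45°N, 108°E)

The haversine formula gives a central angle δ ≈ 1.444 rad (82.7°) between the endpoints.
Interpolate at f = 0.21 with slerp weights a = sin((1−f)δ)/sin δ ≈ 0.916, b = sin(fδ)/sin δ ≈ 0.301.
p = a·p₁ + b·p₂ ≈ (-0.222, 0.668, 0.710); φ = arcsin(p_z) ≈ 45.26°, λ = atan2(p_y, p_x) ≈ 108.39°.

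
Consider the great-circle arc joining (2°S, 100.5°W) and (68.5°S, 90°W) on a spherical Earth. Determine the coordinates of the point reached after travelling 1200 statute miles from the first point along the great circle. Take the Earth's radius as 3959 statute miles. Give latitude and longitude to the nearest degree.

Write both endpoints as unit vectors p₁, p₂ with components (cos φ cos λ, cos φ sin λ, sin φ).
The central angle between the endpoints is δ = arccos(p₁·p₂) ≈ 1.167 rad (66.9°). The total great-circle distance is δ·R ≈ 1.167 × 3959 ≈ 4621 mi, so the target fraction is f = 1200/4621 ≈ 0.260.
Interpolate at f ≈ 0.260 with slerp weights a = sin((1−f)δ)/sin δ ≈ 0.827, b = sin(fδ)/sin δ ≈ 0.325.
p = a·p₁ + b·p₂ ≈ (-0.151, -0.932, -0.331); φ = arcsin(p_z) ≈ -19.32°, λ = atan2(p_y, p_x) ≈ -99.18°.

≈ (19°S, 99°W)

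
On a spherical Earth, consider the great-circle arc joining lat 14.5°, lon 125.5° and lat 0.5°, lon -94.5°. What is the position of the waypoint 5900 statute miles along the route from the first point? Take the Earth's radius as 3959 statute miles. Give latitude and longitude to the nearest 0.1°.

Write both endpoints as unit vectors p₁, p₂ with components (cos φ cos λ, cos φ sin λ, sin φ).
The central angle between the endpoints is δ = arccos(p₁·p₂) ≈ 2.403 rad (137.7°). The total great-circle distance is δ·R ≈ 2.403 × 3959 ≈ 9514 mi, so the target fraction is f = 5900/9514 ≈ 0.620.
Interpolate at f ≈ 0.620 with slerp weights a = sin((1−f)δ)/sin δ ≈ 1.175, b = sin(fδ)/sin δ ≈ 1.481.
p = a·p₁ + b·p₂ ≈ (-0.777, -0.550, 0.307); φ = arcsin(p_z) ≈ 17.89°, λ = atan2(p_y, p_x) ≈ -144.72°.

≈ lat 17.9°, lon -144.7°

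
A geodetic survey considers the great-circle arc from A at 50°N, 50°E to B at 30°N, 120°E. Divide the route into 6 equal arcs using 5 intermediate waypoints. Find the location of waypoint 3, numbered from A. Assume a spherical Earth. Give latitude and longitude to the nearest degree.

Convert each endpoint to a unit vector on the sphere (x = cos φ cos λ, y = cos φ sin λ, z = sin φ).
The central angle between the endpoints is δ = arccos(p₁·p₂) ≈ 0.960 rad (55.0°).
Interpolate at f = 3/6 with slerp weights a = sin((1−f)δ)/sin δ ≈ 0.564, b = sin(fδ)/sin δ ≈ 0.564.
p = a·p₁ + b·p₂ ≈ (-0.011, 0.700, 0.714); φ = arcsin(p_z) ≈ 45.54°, λ = atan2(p_y, p_x) ≈ 90.91°.

≈ 46°N, 91°E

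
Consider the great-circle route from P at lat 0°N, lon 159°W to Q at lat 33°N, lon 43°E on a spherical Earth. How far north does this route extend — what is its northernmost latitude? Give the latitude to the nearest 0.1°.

≈ 60.0°N

The great circle lies in the plane with unit normal n̂ = (p₁ × p₂)/|p₁ × p₂|.
Here n̂_z ≈ -0.500; the vertex latitude is φ_max = arccos|n̂_z| ≈ 60.0°.
Check via Clairaut: cos φ_max = |cos φ₁| · sin C = cos(0.0°)·sin(30.0°) ≈ 0.500, again giving ≈ 60.0°.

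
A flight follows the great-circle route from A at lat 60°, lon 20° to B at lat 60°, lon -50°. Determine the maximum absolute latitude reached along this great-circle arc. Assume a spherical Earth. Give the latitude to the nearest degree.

The great circle lies in the plane with unit normal n̂ = (p₁ × p₂)/|p₁ × p₂|.
Here n̂_z ≈ -0.428; the vertex latitude is φ_max = arccos|n̂_z| ≈ 64.7°.
Check via Clairaut: cos φ_max = |cos φ₁| · sin C = cos(60.0°)·sin(58.8°) ≈ 0.428, again giving ≈ 64.7°.

≈ 65°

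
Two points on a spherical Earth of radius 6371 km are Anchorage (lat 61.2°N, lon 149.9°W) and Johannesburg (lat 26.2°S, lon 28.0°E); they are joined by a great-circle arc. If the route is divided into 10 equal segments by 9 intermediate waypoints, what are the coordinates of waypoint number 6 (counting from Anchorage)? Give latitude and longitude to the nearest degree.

≈ lat 32°N, lon 26°E

From cos δ = sin φ₁ sin φ₂ + cos φ₁ cos φ₂ cos Δλ, the central angle is δ ≈ 2.530 rad (145.0°).
Interpolate at f = 6/10 with slerp weights a = sin((1−f)δ)/sin δ ≈ 1.477, b = sin(fδ)/sin δ ≈ 1.740.
p = a·p₁ + b·p₂ ≈ (0.763, 0.376, 0.526); φ = arcsin(p_z) ≈ 31.76°, λ = atan2(p_y, p_x) ≈ 26.24°.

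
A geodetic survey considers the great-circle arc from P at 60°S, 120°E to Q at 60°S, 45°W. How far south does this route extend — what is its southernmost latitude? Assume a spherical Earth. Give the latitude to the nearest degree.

The great circle lies in the plane with unit normal n̂ = (p₁ × p₂)/|p₁ × p₂|.
Here n̂_z ≈ -0.075; the vertex latitude is φ_max = arccos|n̂_z| ≈ 85.7°.
Check via Clairaut: cos φ_max = |cos φ₁| · sin C = cos(60.0°)·sin(171.4°) ≈ 0.075, again giving ≈ 85.7°.

≈ 86°S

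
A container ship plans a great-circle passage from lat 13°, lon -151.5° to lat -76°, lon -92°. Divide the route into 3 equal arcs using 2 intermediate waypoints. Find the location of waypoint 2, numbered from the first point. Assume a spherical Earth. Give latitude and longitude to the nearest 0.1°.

≈ lat -49.0°, lon -134.8°

From cos δ = sin φ₁ sin φ₂ + cos φ₁ cos φ₂ cos Δλ, the central angle is δ ≈ 1.670 rad (95.7°).
Interpolate at f = 2/3 with slerp weights a = sin((1−f)δ)/sin δ ≈ 0.531, b = sin(fδ)/sin δ ≈ 0.901.
p = a·p₁ + b·p₂ ≈ (-0.462, -0.465, -0.755); φ = arcsin(p_z) ≈ -49.05°, λ = atan2(p_y, p_x) ≈ -134.84°.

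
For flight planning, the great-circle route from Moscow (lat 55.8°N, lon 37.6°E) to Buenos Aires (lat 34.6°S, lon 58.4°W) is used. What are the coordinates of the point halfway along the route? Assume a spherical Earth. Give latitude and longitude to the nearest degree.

≈ lat 15°N, lon 22°W

Convert each endpoint to a unit vector on the sphere (x = cos φ cos λ, y = cos φ sin λ, z = sin φ).
The central angle between the endpoints is δ = arccos(p₁·p₂) ≈ 2.115 rad (121.2°).
Interpolate at f = 1/2 with slerp weights a = sin((1−f)δ)/sin δ ≈ 1.019, b = sin(fδ)/sin δ ≈ 1.019.
p = a·p₁ + b·p₂ ≈ (0.893, -0.365, 0.264); φ = arcsin(p_z) ≈ 15.31°, λ = atan2(p_y, p_x) ≈ -22.22°.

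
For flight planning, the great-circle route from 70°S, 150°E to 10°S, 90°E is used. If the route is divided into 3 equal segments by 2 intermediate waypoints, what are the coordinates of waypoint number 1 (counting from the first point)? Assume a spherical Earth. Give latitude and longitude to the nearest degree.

≈ 53°S, 113°E

The haversine formula gives a central angle δ ≈ 1.233 rad (70.6°) between the endpoints.
Interpolate at f = 1/3 with slerp weights a = sin((1−f)δ)/sin δ ≈ 0.776, b = sin(fδ)/sin δ ≈ 0.423.
p = a·p₁ + b·p₂ ≈ (-0.230, 0.550, -0.803); φ = arcsin(p_z) ≈ -53.42°, λ = atan2(p_y, p_x) ≈ 112.70°.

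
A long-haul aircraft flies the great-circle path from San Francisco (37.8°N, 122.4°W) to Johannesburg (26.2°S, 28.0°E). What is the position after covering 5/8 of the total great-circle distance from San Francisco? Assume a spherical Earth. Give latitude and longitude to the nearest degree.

Write both endpoints as unit vectors p₁, p₂ with components (cos φ cos λ, cos φ sin λ, sin φ).
The central angle between the endpoints is δ = arccos(p₁·p₂) ≈ 2.662 rad (152.5°).
Interpolate at f = 5/8 with slerp weights a = sin((1−f)δ)/sin δ ≈ 1.820, b = sin(fδ)/sin δ ≈ 2.157.
p = a·p₁ + b·p₂ ≈ (0.938, -0.306, 0.164); φ = arcsin(p_z) ≈ 9.41°, λ = atan2(p_y, p_x) ≈ -18.07°.

≈ 9°N, 18°W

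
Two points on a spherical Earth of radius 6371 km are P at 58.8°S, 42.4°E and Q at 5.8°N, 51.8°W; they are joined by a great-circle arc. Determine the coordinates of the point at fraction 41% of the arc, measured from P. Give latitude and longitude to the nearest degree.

Write both endpoints as unit vectors p₁, p₂ with components (cos φ cos λ, cos φ sin λ, sin φ).
The central angle between the endpoints is δ = arccos(p₁·p₂) ≈ 1.695 rad (97.1°).
Interpolate at f = 0.41 with slerp weights a = sin((1−f)δ)/sin δ ≈ 0.848, b = sin(fδ)/sin δ ≈ 0.645.
p = a·p₁ + b·p₂ ≈ (0.722, -0.208, -0.660); φ = arcsin(p_z) ≈ -41.32°, λ = atan2(p_y, p_x) ≈ -16.11°.

≈ 41°S, 16°W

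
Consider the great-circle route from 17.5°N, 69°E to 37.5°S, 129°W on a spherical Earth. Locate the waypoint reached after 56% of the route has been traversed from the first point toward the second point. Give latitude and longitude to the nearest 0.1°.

≈ 49.8°S, 130.8°E

Convert each endpoint to a unit vector on the sphere (x = cos φ cos λ, y = cos φ sin λ, z = sin φ).
The central angle between the endpoints is δ = arccos(p₁·p₂) ≈ 2.697 rad (154.5°).
Interpolate at f = 0.56 with slerp weights a = sin((1−f)δ)/sin δ ≈ 2.154, b = sin(fδ)/sin δ ≈ 2.319.
p = a·p₁ + b·p₂ ≈ (-0.422, 0.488, -0.764); φ = arcsin(p_z) ≈ -49.83°, λ = atan2(p_y, p_x) ≈ 130.83°.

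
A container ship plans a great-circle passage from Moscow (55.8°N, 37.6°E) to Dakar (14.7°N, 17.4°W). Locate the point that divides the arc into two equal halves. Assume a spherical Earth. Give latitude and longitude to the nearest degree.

The haversine formula gives a central angle δ ≈ 1.022 rad (58.6°) between the endpoints.
Interpolate at f = 1/2 with slerp weights a = sin((1−f)δ)/sin δ ≈ 0.573, b = sin(fδ)/sin δ ≈ 0.573.
p = a·p₁ + b·p₂ ≈ (0.784, 0.031, 0.620); φ = arcsin(p_z) ≈ 38.28°, λ = atan2(p_y, p_x) ≈ 2.25°.

≈ 38°N, 2°E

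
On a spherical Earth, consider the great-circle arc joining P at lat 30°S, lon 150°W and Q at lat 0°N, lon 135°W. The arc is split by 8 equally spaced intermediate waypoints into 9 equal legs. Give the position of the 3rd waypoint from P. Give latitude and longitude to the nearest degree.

Write both endpoints as unit vectors p₁, p₂ with components (cos φ cos λ, cos φ sin λ, sin φ).
The central angle between the endpoints is δ = arccos(p₁·p₂) ≈ 0.580 rad (33.2°).
Interpolate at f = 3/9 with slerp weights a = sin((1−f)δ)/sin δ ≈ 0.688, b = sin(fδ)/sin δ ≈ 0.351.
p = a·p₁ + b·p₂ ≈ (-0.764, -0.546, -0.344); φ = arcsin(p_z) ≈ -20.12°, λ = atan2(p_y, p_x) ≈ -144.45°.

≈ lat 20°S, lon 144°W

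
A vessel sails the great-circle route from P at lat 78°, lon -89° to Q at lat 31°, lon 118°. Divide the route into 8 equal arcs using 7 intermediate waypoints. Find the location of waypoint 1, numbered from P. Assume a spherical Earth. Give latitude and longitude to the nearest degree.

≈ lat 85°, lon -131°

Convert each endpoint to a unit vector on the sphere (x = cos φ cos λ, y = cos φ sin λ, z = sin φ).
The central angle between the endpoints is δ = arccos(p₁·p₂) ≈ 1.219 rad (69.8°).
Interpolate at f = 1/8 with slerp weights a = sin((1−f)δ)/sin δ ≈ 0.933, b = sin(fδ)/sin δ ≈ 0.162.
p = a·p₁ + b·p₂ ≈ (-0.062, -0.072, 0.996); φ = arcsin(p_z) ≈ 84.58°, λ = atan2(p_y, p_x) ≈ -130.77°.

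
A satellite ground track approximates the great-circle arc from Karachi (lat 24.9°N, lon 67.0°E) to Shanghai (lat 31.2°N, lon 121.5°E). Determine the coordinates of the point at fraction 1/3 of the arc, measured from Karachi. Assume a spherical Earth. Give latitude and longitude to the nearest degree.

From cos δ = sin φ₁ sin φ₂ + cos φ₁ cos φ₂ cos Δλ, the central angle is δ ≈ 0.838 rad (48.0°).
Interpolate at f = 1/3 with slerp weights a = sin((1−f)δ)/sin δ ≈ 0.713, b = sin(fδ)/sin δ ≈ 0.371.
p = a·p₁ + b·p₂ ≈ (0.087, 0.866, 0.492); φ = arcsin(p_z) ≈ 29.50°, λ = atan2(p_y, p_x) ≈ 84.27°.

≈ lat 30°N, lon 84°E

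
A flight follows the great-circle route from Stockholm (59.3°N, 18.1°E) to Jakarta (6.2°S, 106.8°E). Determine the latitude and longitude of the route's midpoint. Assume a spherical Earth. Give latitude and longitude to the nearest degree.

≈ (34°N, 80°E)

Convert each endpoint to a unit vector on the sphere (x = cos φ cos λ, y = cos φ sin λ, z = sin φ).
The central angle between the endpoints is δ = arccos(p₁·p₂) ≈ 1.652 rad (94.7°).
Interpolate at f = 1/2 with slerp weights a = sin((1−f)δ)/sin δ ≈ 0.738, b = sin(fδ)/sin δ ≈ 0.738.
p = a·p₁ + b·p₂ ≈ (0.146, 0.819, 0.555); φ = arcsin(p_z) ≈ 33.69°, λ = atan2(p_y, p_x) ≈ 79.89°.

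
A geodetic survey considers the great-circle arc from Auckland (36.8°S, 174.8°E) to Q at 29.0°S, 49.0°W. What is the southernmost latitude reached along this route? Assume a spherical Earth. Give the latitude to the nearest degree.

≈ 60°S

The great circle lies in the plane with unit normal n̂ = (p₁ × p₂)/|p₁ × p₂|.
Here n̂_z ≈ +0.496; the vertex latitude is φ_max = arccos|n̂_z| ≈ 60.2°.
Check via Clairaut: cos φ_max = |cos φ₁| · sin C = cos(36.8°)·sin(141.7°) ≈ 0.496, again giving ≈ 60.2°.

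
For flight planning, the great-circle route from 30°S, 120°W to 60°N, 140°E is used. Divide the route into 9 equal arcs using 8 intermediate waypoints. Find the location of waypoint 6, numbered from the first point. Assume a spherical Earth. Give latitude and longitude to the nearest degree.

Write both endpoints as unit vectors p₁, p₂ with components (cos φ cos λ, cos φ sin λ, sin φ).
The central angle between the endpoints is δ = arccos(p₁·p₂) ≈ 2.104 rad (120.5°).
Interpolate at f = 6/9 with slerp weights a = sin((1−f)δ)/sin δ ≈ 0.749, b = sin(fδ)/sin δ ≈ 1.145.
p = a·p₁ + b·p₂ ≈ (-0.763, -0.194, 0.617); φ = arcsin(p_z) ≈ 38.08°, λ = atan2(p_y, p_x) ≈ -165.73°.

≈ 38°N, 166°W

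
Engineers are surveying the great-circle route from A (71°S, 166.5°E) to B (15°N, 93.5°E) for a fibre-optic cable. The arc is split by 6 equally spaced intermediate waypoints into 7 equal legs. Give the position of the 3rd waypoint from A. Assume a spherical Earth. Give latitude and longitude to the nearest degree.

≈ (38°S, 113°E)

The haversine formula gives a central angle δ ≈ 1.724 rad (98.8°) between the endpoints.
Interpolate at f = 3/7 with slerp weights a = sin((1−f)δ)/sin δ ≈ 0.843, b = sin(fδ)/sin δ ≈ 0.681.
p = a·p₁ + b·p₂ ≈ (-0.307, 0.721, -0.621); φ = arcsin(p_z) ≈ -38.39°, λ = atan2(p_y, p_x) ≈ 113.07°.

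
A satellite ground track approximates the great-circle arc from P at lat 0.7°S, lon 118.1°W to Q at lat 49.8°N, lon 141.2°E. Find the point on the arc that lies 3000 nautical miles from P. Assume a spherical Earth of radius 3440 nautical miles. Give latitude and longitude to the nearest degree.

≈ lat 35°N, lon 155°W

Convert each endpoint to a unit vector on the sphere (x = cos φ cos λ, y = cos φ sin λ, z = sin φ).
The central angle between the endpoints is δ = arccos(p₁·p₂) ≈ 1.700 rad (97.4°). The total great-circle distance is δ·R ≈ 1.700 × 3440 ≈ 5849 nmi, so the target fraction is f = 3000/5849 ≈ 0.513.
Interpolate at f ≈ 0.513 with slerp weights a = sin((1−f)δ)/sin δ ≈ 0.743, b = sin(fδ)/sin δ ≈ 0.772.
p = a·p₁ + b·p₂ ≈ (-0.738, -0.343, 0.581); φ = arcsin(p_z) ≈ 35.50°, λ = atan2(p_y, p_x) ≈ -155.08°.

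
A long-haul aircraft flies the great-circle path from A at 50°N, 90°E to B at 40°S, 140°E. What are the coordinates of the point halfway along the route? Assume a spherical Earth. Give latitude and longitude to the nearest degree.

≈ 6°N, 117°E

Convert each endpoint to a unit vector on the sphere (x = cos φ cos λ, y = cos φ sin λ, z = sin φ).
The central angle between the endpoints is δ = arccos(p₁·p₂) ≈ 1.748 rad (100.1°).
Interpolate at f = 1/2 with slerp weights a = sin((1−f)δ)/sin δ ≈ 0.779, b = sin(fδ)/sin δ ≈ 0.779.
p = a·p₁ + b·p₂ ≈ (-0.457, 0.884, 0.096); φ = arcsin(p_z) ≈ 5.51°, λ = atan2(p_y, p_x) ≈ 117.34°.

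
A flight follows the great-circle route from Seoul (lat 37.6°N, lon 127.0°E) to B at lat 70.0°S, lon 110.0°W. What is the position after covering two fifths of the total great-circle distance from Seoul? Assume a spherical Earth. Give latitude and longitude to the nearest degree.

≈ lat 13°S, lon 147°E

Write both endpoints as unit vectors p₁, p₂ with components (cos φ cos λ, cos φ sin λ, sin φ).
The central angle between the endpoints is δ = arccos(p₁·p₂) ≈ 2.376 rad (136.1°).
Interpolate at f = 2/5 with slerp weights a = sin((1−f)δ)/sin δ ≈ 1.428, b = sin(fδ)/sin δ ≈ 1.174.
p = a·p₁ + b·p₂ ≈ (-0.818, 0.526, -0.232); φ = arcsin(p_z) ≈ -13.42°, λ = atan2(p_y, p_x) ≈ 147.26°.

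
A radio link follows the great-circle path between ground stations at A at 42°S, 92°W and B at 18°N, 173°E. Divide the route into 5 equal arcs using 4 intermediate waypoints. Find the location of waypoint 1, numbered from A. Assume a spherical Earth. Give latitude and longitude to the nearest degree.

Write both endpoints as unit vectors p₁, p₂ with components (cos φ cos λ, cos φ sin λ, sin φ).
The central angle between the endpoints is δ = arccos(p₁·p₂) ≈ 1.842 rad (105.6°).
Interpolate at f = 1/5 with slerp weights a = sin((1−f)δ)/sin δ ≈ 1.033, b = sin(fδ)/sin δ ≈ 0.374.
p = a·p₁ + b·p₂ ≈ (-0.380, -0.724, -0.576); φ = arcsin(p_z) ≈ -35.16°, λ = atan2(p_y, p_x) ≈ -117.68°.

≈ 35°S, 118°W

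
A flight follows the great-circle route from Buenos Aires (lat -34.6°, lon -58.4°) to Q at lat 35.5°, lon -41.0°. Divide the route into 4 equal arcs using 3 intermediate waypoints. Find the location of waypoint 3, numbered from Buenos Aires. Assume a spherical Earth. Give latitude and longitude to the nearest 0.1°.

Convert each endpoint to a unit vector on the sphere (x = cos φ cos λ, y = cos φ sin λ, z = sin φ).
The central angle between the endpoints is δ = arccos(p₁·p₂) ≈ 1.256 rad (72.0°).
Interpolate at f = 3/4 with slerp weights a = sin((1−f)δ)/sin δ ≈ 0.325, b = sin(fδ)/sin δ ≈ 0.851.
p = a·p₁ + b·p₂ ≈ (0.663, -0.682, 0.309); φ = arcsin(p_z) ≈ 18.03°, λ = atan2(p_y, p_x) ≈ -45.82°.

≈ lat 18.0°, lon -45.8°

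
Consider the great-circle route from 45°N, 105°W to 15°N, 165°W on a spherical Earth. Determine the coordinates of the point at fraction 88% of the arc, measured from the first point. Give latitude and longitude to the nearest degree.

Write both endpoints as unit vectors p₁, p₂ with components (cos φ cos λ, cos φ sin λ, sin φ).
The central angle between the endpoints is δ = arccos(p₁·p₂) ≈ 1.019 rad (58.4°).
Interpolate at f = 0.88 with slerp weights a = sin((1−f)δ)/sin δ ≈ 0.143, b = sin(fδ)/sin δ ≈ 0.917.
p = a·p₁ + b·p₂ ≈ (-0.882, -0.327, 0.339); φ = arcsin(p_z) ≈ 19.80°, λ = atan2(p_y, p_x) ≈ -159.65°.

≈ 20°N, 160°W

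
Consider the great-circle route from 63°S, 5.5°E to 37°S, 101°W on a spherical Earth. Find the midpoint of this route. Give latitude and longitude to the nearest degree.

From cos δ = sin φ₁ sin φ₂ + cos φ₁ cos φ₂ cos Δλ, the central angle is δ ≈ 1.123 rad (64.3°).
Interpolate at f = 1/2 with slerp weights a = sin((1−f)δ)/sin δ ≈ 0.591, b = sin(fδ)/sin δ ≈ 0.591.
p = a·p₁ + b·p₂ ≈ (0.177, -0.437, -0.882); φ = arcsin(p_z) ≈ -61.85°, λ = atan2(p_y, p_x) ≈ -67.98°.

≈ 62°S, 68°W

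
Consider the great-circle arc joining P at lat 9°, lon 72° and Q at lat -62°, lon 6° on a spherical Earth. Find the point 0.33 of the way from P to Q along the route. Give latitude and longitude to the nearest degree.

≈ lat -17°, lon 60°

From cos δ = sin φ₁ sin φ₂ + cos φ₁ cos φ₂ cos Δλ, the central angle is δ ≈ 1.520 rad (87.1°).
Interpolate at f = 0.33 with slerp weights a = sin((1−f)δ)/sin δ ≈ 0.852, b = sin(fδ)/sin δ ≈ 0.482.
p = a·p₁ + b·p₂ ≈ (0.485, 0.824, -0.292); φ = arcsin(p_z) ≈ -16.97°, λ = atan2(p_y, p_x) ≈ 59.53°.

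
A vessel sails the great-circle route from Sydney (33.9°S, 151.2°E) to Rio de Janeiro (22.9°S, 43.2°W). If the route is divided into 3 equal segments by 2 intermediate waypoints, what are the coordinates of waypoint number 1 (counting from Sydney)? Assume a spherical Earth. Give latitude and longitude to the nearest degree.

Write both endpoints as unit vectors p₁, p₂ with components (cos φ cos λ, cos φ sin λ, sin φ).
The central angle between the endpoints is δ = arccos(p₁·p₂) ≈ 2.122 rad (121.6°).
Interpolate at f = 1/3 with slerp weights a = sin((1−f)δ)/sin δ ≈ 1.159, b = sin(fδ)/sin δ ≈ 0.763.
p = a·p₁ + b·p₂ ≈ (-0.331, -0.017, -0.943); φ = arcsin(p_z) ≈ -70.63°, λ = atan2(p_y, p_x) ≈ -177.01°.

≈ (71°S, 177°W)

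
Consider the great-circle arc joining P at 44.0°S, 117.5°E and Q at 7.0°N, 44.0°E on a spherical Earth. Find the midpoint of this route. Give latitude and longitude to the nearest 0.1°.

Write both endpoints as unit vectors p₁, p₂ with components (cos φ cos λ, cos φ sin λ, sin φ).
The central angle between the endpoints is δ = arccos(p₁·p₂) ≈ 1.452 rad (83.2°).
Interpolate at f = 1/2 with slerp weights a = sin((1−f)δ)/sin δ ≈ 0.669, b = sin(fδ)/sin δ ≈ 0.669.
p = a·p₁ + b·p₂ ≈ (0.255, 0.888, -0.383); φ = arcsin(p_z) ≈ -22.52°, λ = atan2(p_y, p_x) ≈ 73.95°.

≈ 22.5°S, 74.0°E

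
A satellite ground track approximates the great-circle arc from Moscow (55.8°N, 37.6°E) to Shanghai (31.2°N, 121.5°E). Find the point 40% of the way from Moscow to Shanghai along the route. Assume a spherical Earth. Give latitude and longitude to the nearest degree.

≈ (54°N, 81°E)

From cos δ = sin φ₁ sin φ₂ + cos φ₁ cos φ₂ cos Δλ, the central angle is δ ≈ 1.071 rad (61.3°).
Interpolate at f = 0.40 with slerp weights a = sin((1−f)δ)/sin δ ≈ 0.683, b = sin(fδ)/sin δ ≈ 0.473.
p = a·p₁ + b·p₂ ≈ (0.093, 0.579, 0.810); φ = arcsin(p_z) ≈ 54.08°, λ = atan2(p_y, p_x) ≈ 80.92°.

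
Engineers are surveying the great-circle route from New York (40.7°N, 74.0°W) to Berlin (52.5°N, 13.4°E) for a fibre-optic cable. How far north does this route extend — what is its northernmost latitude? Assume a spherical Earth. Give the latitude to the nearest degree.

≈ 57°N

The great circle lies in the plane with unit normal n̂ = (p₁ × p₂)/|p₁ × p₂|.
Here n̂_z ≈ +0.547; the vertex latitude is φ_max = arccos|n̂_z| ≈ 56.8°.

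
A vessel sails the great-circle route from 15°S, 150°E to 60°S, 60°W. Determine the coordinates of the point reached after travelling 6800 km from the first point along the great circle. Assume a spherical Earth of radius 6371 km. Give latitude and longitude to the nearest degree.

≈ 71°S, 168°W

Convert each endpoint to a unit vector on the sphere (x = cos φ cos λ, y = cos φ sin λ, z = sin φ).
The central angle between the endpoints is δ = arccos(p₁·p₂) ≈ 1.766 rad (101.2°). The total great-circle distance is δ·R ≈ 1.766 × 6371 ≈ 11252 km, so the target fraction is f = 6800/11252 ≈ 0.604.
Interpolate at f ≈ 0.604 with slerp weights a = sin((1−f)δ)/sin δ ≈ 0.656, b = sin(fδ)/sin δ ≈ 0.893.
p = a·p₁ + b·p₂ ≈ (-0.325, -0.070, -0.943); φ = arcsin(p_z) ≈ -70.56°, λ = atan2(p_y, p_x) ≈ -167.87°.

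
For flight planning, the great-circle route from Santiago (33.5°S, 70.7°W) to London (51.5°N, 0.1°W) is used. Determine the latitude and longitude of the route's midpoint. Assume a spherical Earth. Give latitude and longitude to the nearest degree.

≈ 11°N, 41°W

Convert each endpoint to a unit vector on the sphere (x = cos φ cos λ, y = cos φ sin λ, z = sin φ).
The central angle between the endpoints is δ = arccos(p₁·p₂) ≈ 1.833 rad (105.0°).
Interpolate at f = 1/2 with slerp weights a = sin((1−f)δ)/sin δ ≈ 0.822, b = sin(fδ)/sin δ ≈ 0.822.
p = a·p₁ + b·p₂ ≈ (0.738, -0.648, 0.190); φ = arcsin(p_z) ≈ 10.93°, λ = atan2(p_y, p_x) ≈ -41.27°.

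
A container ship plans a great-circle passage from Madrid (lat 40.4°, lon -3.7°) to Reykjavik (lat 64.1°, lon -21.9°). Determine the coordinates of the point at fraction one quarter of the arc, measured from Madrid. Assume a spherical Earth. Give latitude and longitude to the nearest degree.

The haversine formula gives a central angle δ ≈ 0.453 rad (26.0°) between the endpoints.
Interpolate at f = 1/4 with slerp weights a = sin((1−f)δ)/sin δ ≈ 0.761, b = sin(fδ)/sin δ ≈ 0.258.
p = a·p₁ + b·p₂ ≈ (0.683, -0.079, 0.726); φ = arcsin(p_z) ≈ 46.53°, λ = atan2(p_y, p_x) ≈ -6.64°.

≈ lat 47°, lon -7°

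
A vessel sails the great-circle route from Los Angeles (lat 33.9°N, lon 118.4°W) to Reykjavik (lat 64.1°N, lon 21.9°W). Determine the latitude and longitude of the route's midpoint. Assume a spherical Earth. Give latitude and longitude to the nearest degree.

≈ lat 58°N, lon 89°W

From cos δ = sin φ₁ sin φ₂ + cos φ₁ cos φ₂ cos Δλ, the central angle is δ ≈ 1.092 rad (62.6°).
Interpolate at f = 1/2 with slerp weights a = sin((1−f)δ)/sin δ ≈ 0.585, b = sin(fδ)/sin δ ≈ 0.585.
p = a·p₁ + b·p₂ ≈ (0.006, -0.522, 0.853); φ = arcsin(p_z) ≈ 58.50°, λ = atan2(p_y, p_x) ≈ -89.33°.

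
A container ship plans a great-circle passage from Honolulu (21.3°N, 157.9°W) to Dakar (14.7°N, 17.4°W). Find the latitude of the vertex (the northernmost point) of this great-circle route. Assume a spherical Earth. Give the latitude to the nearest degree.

≈ 44°N

The great circle lies in the plane with unit normal n̂ = (p₁ × p₂)/|p₁ × p₂|.
Here n̂_z ≈ +0.719; the vertex latitude is φ_max = arccos|n̂_z| ≈ 44.1°.
Check via Clairaut: cos φ_max = |cos φ₁| · sin C = cos(21.3°)·sin(50.5°) ≈ 0.719, again giving ≈ 44.1°.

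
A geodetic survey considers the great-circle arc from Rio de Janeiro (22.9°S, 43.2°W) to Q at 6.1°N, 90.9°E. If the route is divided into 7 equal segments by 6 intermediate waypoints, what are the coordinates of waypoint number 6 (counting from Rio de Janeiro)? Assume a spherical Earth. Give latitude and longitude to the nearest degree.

From cos δ = sin φ₁ sin φ₂ + cos φ₁ cos φ₂ cos Δλ, the central angle is δ ≈ 2.317 rad (132.7°).
Interpolate at f = 6/7 with slerp weights a = sin((1−f)δ)/sin δ ≈ 0.443, b = sin(fδ)/sin δ ≈ 1.246.
p = a·p₁ + b·p₂ ≈ (0.278, 0.960, -0.040); φ = arcsin(p_z) ≈ -2.28°, λ = atan2(p_y, p_x) ≈ 73.86°.

≈ 2°S, 74°E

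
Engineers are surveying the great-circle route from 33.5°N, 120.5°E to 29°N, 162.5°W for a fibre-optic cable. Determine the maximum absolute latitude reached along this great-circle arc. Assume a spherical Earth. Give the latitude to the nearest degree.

The great circle lies in the plane with unit normal n̂ = (p₁ × p₂)/|p₁ × p₂|.
Here n̂_z ≈ +0.788; the vertex latitude is φ_max = arccos|n̂_z| ≈ 38.0°.
Check via Clairaut: cos φ_max = |cos φ₁| · sin C = cos(33.5°)·sin(70.9°) ≈ 0.788, again giving ≈ 38.0°.

≈ 38°N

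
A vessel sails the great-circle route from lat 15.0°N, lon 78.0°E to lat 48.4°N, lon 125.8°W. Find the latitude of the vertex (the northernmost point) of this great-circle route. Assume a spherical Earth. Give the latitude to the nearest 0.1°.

The great circle lies in the plane with unit normal n̂ = (p₁ × p₂)/|p₁ × p₂|.
Here n̂_z ≈ +0.281; the vertex latitude is φ_max = arccos|n̂_z| ≈ 73.7°.
Check via Clairaut: cos φ_max = |cos φ₁| · sin C = cos(15.0°)·sin(16.9°) ≈ 0.281, again giving ≈ 73.7°.

≈ 73.7°N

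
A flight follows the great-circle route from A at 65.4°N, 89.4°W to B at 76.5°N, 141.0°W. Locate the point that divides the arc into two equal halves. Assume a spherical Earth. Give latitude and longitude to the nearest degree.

Write both endpoints as unit vectors p₁, p₂ with components (cos φ cos λ, cos φ sin λ, sin φ).
The central angle between the endpoints is δ = arccos(p₁·p₂) ≈ 0.335 rad (19.2°).
Interpolate at f = 1/2 with slerp weights a = sin((1−f)δ)/sin δ ≈ 0.507, b = sin(fδ)/sin δ ≈ 0.507.
p = a·p₁ + b·p₂ ≈ (-0.090, -0.286, 0.954); φ = arcsin(p_z) ≈ 72.58°, λ = atan2(p_y, p_x) ≈ -107.45°.

≈ 73°N, 107°W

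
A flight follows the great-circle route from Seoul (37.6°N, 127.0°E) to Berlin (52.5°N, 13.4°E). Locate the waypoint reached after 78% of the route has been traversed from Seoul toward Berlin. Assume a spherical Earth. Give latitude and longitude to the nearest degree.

≈ 61°N, 39°E

Convert each endpoint to a unit vector on the sphere (x = cos φ cos λ, y = cos φ sin λ, z = sin φ).
The central angle between the endpoints is δ = arccos(p₁·p₂) ≈ 1.276 rad (73.1°).
Interpolate at f = 0.78 with slerp weights a = sin((1−f)δ)/sin δ ≈ 0.289, b = sin(fδ)/sin δ ≈ 0.877.
p = a·p₁ + b·p₂ ≈ (0.381, 0.307, 0.872); φ = arcsin(p_z) ≈ 60.71°, λ = atan2(p_y, p_x) ≈ 38.84°.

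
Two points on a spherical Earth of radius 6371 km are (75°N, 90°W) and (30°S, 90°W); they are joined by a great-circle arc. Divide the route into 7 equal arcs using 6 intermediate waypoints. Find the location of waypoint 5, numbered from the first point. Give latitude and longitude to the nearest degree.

Write both endpoints as unit vectors p₁, p₂ with components (cos φ cos λ, cos φ sin λ, sin φ).
The central angle between the endpoints is δ = arccos(p₁·p₂) ≈ 1.833 rad (105.0°).
Interpolate at f = 5/7 with slerp weights a = sin((1−f)δ)/sin δ ≈ 0.518, b = sin(fδ)/sin δ ≈ 1.000.
p = a·p₁ + b·p₂ ≈ (0.000, -1.000, 0.000); φ = arcsin(p_z) ≈ 0.00°, λ = atan2(p_y, p_x) ≈ -90.00°.

≈ (0°N, 90°W)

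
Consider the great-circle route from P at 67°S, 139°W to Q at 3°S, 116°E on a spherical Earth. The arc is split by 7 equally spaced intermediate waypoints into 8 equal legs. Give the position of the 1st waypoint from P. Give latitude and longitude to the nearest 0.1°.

≈ 67.2°S, 169.2°W

Write both endpoints as unit vectors p₁, p₂ with components (cos φ cos λ, cos φ sin λ, sin φ).
The central angle between the endpoints is δ = arccos(p₁·p₂) ≈ 1.624 rad (93.0°).
Interpolate at f = 1/8 with slerp weights a = sin((1−f)δ)/sin δ ≈ 0.990, b = sin(fδ)/sin δ ≈ 0.202.
p = a·p₁ + b·p₂ ≈ (-0.380, -0.073, -0.922); φ = arcsin(p_z) ≈ -67.22°, λ = atan2(p_y, p_x) ≈ -169.19°.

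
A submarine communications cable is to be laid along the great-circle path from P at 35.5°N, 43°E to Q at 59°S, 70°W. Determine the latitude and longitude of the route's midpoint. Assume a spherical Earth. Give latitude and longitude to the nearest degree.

≈ 20°S, 5°E

Convert each endpoint to a unit vector on the sphere (x = cos φ cos λ, y = cos φ sin λ, z = sin φ).
The central angle between the endpoints is δ = arccos(p₁·p₂) ≈ 2.294 rad (131.4°).
Interpolate at f = 1/2 with slerp weights a = sin((1−f)δ)/sin δ ≈ 1.216, b = sin(fδ)/sin δ ≈ 1.216.
p = a·p₁ + b·p₂ ≈ (0.938, 0.087, -0.336); φ = arcsin(p_z) ≈ -19.64°, λ = atan2(p_y, p_x) ≈ 5.28°.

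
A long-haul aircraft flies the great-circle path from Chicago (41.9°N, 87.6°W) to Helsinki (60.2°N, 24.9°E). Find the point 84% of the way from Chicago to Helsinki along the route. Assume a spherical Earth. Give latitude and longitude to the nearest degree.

≈ 66°N, 6°E

Write both endpoints as unit vectors p₁, p₂ with components (cos φ cos λ, cos φ sin λ, sin φ).
The central angle between the endpoints is δ = arccos(p₁·p₂) ≈ 1.117 rad (64.0°).
Interpolate at f = 0.84 with slerp weights a = sin((1−f)δ)/sin δ ≈ 0.198, b = sin(fδ)/sin δ ≈ 0.897.
p = a·p₁ + b·p₂ ≈ (0.411, 0.041, 0.911); φ = arcsin(p_z) ≈ 65.62°, λ = atan2(p_y, p_x) ≈ 5.65°.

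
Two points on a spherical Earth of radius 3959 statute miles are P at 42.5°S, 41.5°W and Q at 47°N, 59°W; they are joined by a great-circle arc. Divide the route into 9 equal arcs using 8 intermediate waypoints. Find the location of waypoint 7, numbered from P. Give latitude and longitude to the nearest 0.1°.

Write both endpoints as unit vectors p₁, p₂ with components (cos φ cos λ, cos φ sin λ, sin φ).
The central angle between the endpoints is δ = arccos(p₁·p₂) ≈ 1.585 rad (90.8°).
Interpolate at f = 7/9 with slerp weights a = sin((1−f)δ)/sin δ ≈ 0.345, b = sin(fδ)/sin δ ≈ 0.944.
p = a·p₁ + b·p₂ ≈ (0.522, -0.720, 0.457); φ = arcsin(p_z) ≈ 27.19°, λ = atan2(p_y, p_x) ≈ -54.07°.

≈ 27.2°N, 54.1°W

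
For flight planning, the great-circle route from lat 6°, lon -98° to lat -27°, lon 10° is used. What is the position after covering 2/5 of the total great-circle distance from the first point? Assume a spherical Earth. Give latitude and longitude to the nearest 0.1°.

Write both endpoints as unit vectors p₁, p₂ with components (cos φ cos λ, cos φ sin λ, sin φ).
The central angle between the endpoints is δ = arccos(p₁·p₂) ≈ 1.898 rad (108.7°).
Interpolate at f = 2/5 with slerp weights a = sin((1−f)δ)/sin δ ≈ 0.959, b = sin(fδ)/sin δ ≈ 0.727.
p = a·p₁ + b·p₂ ≈ (0.505, -0.832, -0.230); φ = arcsin(p_z) ≈ -13.28°, λ = atan2(p_y, p_x) ≈ -58.74°.

≈ lat -13.3°, lon -58.7°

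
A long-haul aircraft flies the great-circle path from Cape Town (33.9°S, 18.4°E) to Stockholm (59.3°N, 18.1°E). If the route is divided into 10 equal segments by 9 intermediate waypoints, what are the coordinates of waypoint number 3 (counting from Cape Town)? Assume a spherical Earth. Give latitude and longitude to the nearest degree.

The haversine formula gives a central angle δ ≈ 1.627 rad (93.2°) between the endpoints.
Interpolate at f = 3/10 with slerp weights a = sin((1−f)δ)/sin δ ≈ 0.909, b = sin(fδ)/sin δ ≈ 0.470.
p = a·p₁ + b·p₂ ≈ (0.944, 0.313, -0.103); φ = arcsin(p_z) ≈ -5.94°, λ = atan2(p_y, p_x) ≈ 18.33°.

≈ 6°S, 18°E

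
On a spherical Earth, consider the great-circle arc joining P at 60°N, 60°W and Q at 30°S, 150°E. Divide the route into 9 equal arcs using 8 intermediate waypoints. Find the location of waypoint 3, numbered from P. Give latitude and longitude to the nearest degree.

Convert each endpoint to a unit vector on the sphere (x = cos φ cos λ, y = cos φ sin λ, z = sin φ).
The central angle between the endpoints is δ = arccos(p₁·p₂) ≈ 2.512 rad (143.9°).
Interpolate at f = 3/9 with slerp weights a = sin((1−f)δ)/sin δ ≈ 1.688, b = sin(fδ)/sin δ ≈ 1.261.
p = a·p₁ + b·p₂ ≈ (-0.523, -0.185, 0.832); φ = arcsin(p_z) ≈ 56.27°, λ = atan2(p_y, p_x) ≈ -160.52°.

≈ 56°N, 161°W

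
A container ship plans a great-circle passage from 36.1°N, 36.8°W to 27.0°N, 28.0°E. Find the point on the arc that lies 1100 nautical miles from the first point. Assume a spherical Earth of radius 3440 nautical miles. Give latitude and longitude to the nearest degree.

Convert each endpoint to a unit vector on the sphere (x = cos φ cos λ, y = cos φ sin λ, z = sin φ).
The central angle between the endpoints is δ = arccos(p₁·p₂) ≈ 0.959 rad (55.0°). The total great-circle distance is δ·R ≈ 0.959 × 3440 ≈ 3300 nmi, so the target fraction is f = 1100/3300 ≈ 0.333.
Interpolate at f ≈ 0.333 with slerp weights a = sin((1−f)δ)/sin δ ≈ 0.729, b = sin(fδ)/sin δ ≈ 0.384.
p = a·p₁ + b·p₂ ≈ (0.774, -0.192, 0.604); φ = arcsin(p_z) ≈ 37.14°, λ = atan2(p_y, p_x) ≈ -13.95°.

≈ 37°N, 14°W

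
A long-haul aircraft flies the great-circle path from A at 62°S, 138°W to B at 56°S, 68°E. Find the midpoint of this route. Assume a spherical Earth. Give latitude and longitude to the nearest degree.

From cos δ = sin φ₁ sin φ₂ + cos φ₁ cos φ₂ cos Δλ, the central angle is δ ≈ 1.052 rad (60.3°).
Interpolate at f = 1/2 with slerp weights a = sin((1−f)δ)/sin δ ≈ 0.578, b = sin(fδ)/sin δ ≈ 0.578.
p = a·p₁ + b·p₂ ≈ (-0.081, 0.118, -0.990); φ = arcsin(p_z) ≈ -81.78°, λ = atan2(p_y, p_x) ≈ 124.30°.

≈ 82°S, 124°E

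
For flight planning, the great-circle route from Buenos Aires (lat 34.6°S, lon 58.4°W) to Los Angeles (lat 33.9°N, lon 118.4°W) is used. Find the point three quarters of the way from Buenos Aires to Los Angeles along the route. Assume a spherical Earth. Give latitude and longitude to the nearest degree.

The haversine formula gives a central angle δ ≈ 1.546 rad (88.6°) between the endpoints.
Interpolate at f = 3/4 with slerp weights a = sin((1−f)δ)/sin δ ≈ 0.377, b = sin(fδ)/sin δ ≈ 0.917.
p = a·p₁ + b·p₂ ≈ (-0.199, -0.934, 0.297); φ = arcsin(p_z) ≈ 17.29°, λ = atan2(p_y, p_x) ≈ -102.05°.

≈ lat 17°N, lon 102°W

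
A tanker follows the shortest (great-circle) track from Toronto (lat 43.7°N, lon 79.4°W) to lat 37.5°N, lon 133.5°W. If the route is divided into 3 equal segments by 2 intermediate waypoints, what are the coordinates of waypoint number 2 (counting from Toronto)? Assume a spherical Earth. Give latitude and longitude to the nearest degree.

≈ lat 42°N, lon 117°W

Write both endpoints as unit vectors p₁, p₂ with components (cos φ cos λ, cos φ sin λ, sin φ).
The central angle between the endpoints is δ = arccos(p₁·p₂) ≈ 0.712 rad (40.8°).
Interpolate at f = 2/3 with slerp weights a = sin((1−f)δ)/sin δ ≈ 0.360, b = sin(fδ)/sin δ ≈ 0.700.
p = a·p₁ + b·p₂ ≈ (-0.334, -0.658, 0.674); φ = arcsin(p_z) ≈ 42.41°, λ = atan2(p_y, p_x) ≈ -116.91°.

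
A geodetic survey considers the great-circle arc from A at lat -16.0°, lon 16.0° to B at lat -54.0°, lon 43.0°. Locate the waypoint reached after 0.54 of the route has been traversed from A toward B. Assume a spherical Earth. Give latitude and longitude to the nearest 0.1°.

≈ lat -37.3°, lon 27.2°

Convert each endpoint to a unit vector on the sphere (x = cos φ cos λ, y = cos φ sin λ, z = sin φ).
The central angle between the endpoints is δ = arccos(p₁·p₂) ≈ 0.758 rad (43.4°).
Interpolate at f = 0.54 with slerp weights a = sin((1−f)δ)/sin δ ≈ 0.497, b = sin(fδ)/sin δ ≈ 0.579.
p = a·p₁ + b·p₂ ≈ (0.708, 0.364, -0.605); φ = arcsin(p_z) ≈ -37.25°, λ = atan2(p_y, p_x) ≈ 27.19°.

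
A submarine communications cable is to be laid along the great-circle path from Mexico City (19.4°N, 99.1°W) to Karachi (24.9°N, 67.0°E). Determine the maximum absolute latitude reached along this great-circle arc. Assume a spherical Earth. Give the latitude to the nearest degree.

The great circle lies in the plane with unit normal n̂ = (p₁ × p₂)/|p₁ × p₂|.
Here n̂_z ≈ +0.284; the vertex latitude is φ_max = arccos|n̂_z| ≈ 73.5°.
Check via Clairaut: cos φ_max = |cos φ₁| · sin C = cos(19.4°)·sin(17.5°) ≈ 0.284, again giving ≈ 73.5°.

≈ 73°N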